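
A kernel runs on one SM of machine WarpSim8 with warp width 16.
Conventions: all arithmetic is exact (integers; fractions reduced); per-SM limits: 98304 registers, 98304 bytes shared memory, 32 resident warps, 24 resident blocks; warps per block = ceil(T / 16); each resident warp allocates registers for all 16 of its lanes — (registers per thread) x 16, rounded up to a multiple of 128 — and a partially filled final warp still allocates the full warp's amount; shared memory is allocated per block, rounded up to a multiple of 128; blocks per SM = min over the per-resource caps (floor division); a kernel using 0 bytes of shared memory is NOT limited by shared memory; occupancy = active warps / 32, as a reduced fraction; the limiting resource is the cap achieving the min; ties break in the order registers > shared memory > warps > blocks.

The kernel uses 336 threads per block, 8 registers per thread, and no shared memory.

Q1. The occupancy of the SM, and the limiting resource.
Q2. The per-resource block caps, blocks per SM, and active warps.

Answer: occupancy 21/32, limited by warps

registers: 36 blocks
shared memory: no limit (kernel uses none)
warps: 1 block
blocks: 24 blocks

Answer: 1 block, 21 active warps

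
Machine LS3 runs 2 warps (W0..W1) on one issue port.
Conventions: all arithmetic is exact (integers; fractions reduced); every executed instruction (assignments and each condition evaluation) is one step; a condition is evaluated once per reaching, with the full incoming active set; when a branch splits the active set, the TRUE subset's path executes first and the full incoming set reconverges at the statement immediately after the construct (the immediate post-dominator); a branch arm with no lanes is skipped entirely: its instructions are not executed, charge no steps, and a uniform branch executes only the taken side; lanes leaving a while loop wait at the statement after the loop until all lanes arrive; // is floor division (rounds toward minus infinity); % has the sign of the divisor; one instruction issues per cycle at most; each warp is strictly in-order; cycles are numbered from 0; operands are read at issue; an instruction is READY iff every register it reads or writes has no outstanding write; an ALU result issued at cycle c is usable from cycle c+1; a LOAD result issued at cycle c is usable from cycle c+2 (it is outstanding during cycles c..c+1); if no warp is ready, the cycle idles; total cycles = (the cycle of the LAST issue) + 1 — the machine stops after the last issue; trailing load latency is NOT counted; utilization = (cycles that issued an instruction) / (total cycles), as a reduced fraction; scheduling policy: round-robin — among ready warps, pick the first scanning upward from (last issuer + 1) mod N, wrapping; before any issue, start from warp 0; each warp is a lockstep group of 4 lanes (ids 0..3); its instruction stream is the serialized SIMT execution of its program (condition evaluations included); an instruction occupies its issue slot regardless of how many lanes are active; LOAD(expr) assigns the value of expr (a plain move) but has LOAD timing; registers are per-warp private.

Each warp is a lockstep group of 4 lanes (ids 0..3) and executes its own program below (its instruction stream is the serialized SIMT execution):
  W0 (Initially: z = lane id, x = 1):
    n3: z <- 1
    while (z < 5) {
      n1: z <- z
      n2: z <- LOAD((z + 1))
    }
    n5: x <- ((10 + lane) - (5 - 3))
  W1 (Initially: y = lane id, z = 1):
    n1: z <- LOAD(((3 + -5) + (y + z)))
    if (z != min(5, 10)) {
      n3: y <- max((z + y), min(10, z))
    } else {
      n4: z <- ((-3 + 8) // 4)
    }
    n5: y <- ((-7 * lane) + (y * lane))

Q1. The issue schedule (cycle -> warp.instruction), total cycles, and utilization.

cycle 0: W0.I0
cycle 1: W1.I0
cycle 2: W0.I1
cycle 3: W1.I1
cycle 4: W0.I2
cycle 5: W1.I2
cycle 6: W0.I3
cycle 7: W1.I3
cycle 8: W0.I4
cycle 9: W0.I5
cycle 10: W0.I6
cycle 11: idle
cycle 12: W0.I7
cycle 13: W0.I8
cycle 14: W0.I9
cycle 15: idle
cycle 16: W0.I10
cycle 17: W0.I11
cycle 18: W0.I12
cycle 19: idle
cycle 20: W0.I13
cycle 21: W0.I14

Answer: 22 cycles, utilization 19/22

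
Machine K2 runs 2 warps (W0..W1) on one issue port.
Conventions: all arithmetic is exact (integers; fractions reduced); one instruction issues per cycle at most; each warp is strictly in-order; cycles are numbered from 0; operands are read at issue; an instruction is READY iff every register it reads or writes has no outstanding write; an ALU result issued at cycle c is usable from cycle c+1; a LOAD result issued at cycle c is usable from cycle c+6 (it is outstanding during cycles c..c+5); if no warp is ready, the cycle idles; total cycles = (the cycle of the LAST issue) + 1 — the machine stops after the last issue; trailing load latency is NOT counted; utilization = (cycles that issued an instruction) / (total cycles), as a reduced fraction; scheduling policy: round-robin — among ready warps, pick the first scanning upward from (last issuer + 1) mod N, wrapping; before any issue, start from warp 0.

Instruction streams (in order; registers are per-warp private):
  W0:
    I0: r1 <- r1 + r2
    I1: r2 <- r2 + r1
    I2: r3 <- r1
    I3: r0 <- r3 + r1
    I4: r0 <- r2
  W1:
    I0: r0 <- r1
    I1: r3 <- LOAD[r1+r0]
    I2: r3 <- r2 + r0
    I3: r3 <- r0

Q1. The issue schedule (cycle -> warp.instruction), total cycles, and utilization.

cycle 0: W0.I0
cycle 1: W1.I0
cycle 2: W0.I1
cycle 3: W1.I1
cycle 4: W0.I2
cycle 5: W0.I3
cycle 6: W0.I4
cycle 7: idle
cycle 8: idle
cycle 9: W1.I2
cycle 10: W1.I3

Answer: 11 cycles, utilization 9/11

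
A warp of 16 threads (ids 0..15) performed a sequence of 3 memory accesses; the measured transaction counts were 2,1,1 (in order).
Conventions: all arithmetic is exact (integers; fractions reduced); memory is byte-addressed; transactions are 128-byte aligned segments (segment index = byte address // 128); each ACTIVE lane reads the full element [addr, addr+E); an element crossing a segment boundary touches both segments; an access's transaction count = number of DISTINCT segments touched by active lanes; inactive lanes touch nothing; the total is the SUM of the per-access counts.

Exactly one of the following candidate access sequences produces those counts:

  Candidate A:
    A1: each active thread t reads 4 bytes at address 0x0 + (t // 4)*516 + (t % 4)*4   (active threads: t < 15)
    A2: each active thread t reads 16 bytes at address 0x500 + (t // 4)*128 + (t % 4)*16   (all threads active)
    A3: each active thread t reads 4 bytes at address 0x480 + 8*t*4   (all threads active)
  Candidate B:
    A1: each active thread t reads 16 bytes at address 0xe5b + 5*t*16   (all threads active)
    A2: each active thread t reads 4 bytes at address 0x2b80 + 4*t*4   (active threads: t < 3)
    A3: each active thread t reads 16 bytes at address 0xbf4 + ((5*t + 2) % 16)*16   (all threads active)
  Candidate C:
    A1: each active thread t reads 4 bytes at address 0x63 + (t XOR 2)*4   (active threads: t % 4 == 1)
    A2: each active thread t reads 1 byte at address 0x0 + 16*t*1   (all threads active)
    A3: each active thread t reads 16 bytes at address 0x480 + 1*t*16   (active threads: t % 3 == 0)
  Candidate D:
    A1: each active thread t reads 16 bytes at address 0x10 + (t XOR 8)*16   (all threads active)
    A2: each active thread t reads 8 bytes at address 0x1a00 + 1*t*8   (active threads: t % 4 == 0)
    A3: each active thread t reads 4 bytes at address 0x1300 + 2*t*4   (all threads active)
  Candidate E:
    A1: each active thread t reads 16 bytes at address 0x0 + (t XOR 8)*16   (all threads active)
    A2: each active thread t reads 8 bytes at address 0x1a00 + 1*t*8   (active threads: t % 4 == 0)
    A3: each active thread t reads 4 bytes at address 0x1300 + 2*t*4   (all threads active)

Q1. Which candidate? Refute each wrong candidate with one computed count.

A: A1 gives 4 transactions, not 2
B: A1 gives 11 transactions, not 2
C: A2 gives 2 transactions, not 1
D: A1 gives 3 transactions, not 2
E: all counts match (2,1,1)

Answer: E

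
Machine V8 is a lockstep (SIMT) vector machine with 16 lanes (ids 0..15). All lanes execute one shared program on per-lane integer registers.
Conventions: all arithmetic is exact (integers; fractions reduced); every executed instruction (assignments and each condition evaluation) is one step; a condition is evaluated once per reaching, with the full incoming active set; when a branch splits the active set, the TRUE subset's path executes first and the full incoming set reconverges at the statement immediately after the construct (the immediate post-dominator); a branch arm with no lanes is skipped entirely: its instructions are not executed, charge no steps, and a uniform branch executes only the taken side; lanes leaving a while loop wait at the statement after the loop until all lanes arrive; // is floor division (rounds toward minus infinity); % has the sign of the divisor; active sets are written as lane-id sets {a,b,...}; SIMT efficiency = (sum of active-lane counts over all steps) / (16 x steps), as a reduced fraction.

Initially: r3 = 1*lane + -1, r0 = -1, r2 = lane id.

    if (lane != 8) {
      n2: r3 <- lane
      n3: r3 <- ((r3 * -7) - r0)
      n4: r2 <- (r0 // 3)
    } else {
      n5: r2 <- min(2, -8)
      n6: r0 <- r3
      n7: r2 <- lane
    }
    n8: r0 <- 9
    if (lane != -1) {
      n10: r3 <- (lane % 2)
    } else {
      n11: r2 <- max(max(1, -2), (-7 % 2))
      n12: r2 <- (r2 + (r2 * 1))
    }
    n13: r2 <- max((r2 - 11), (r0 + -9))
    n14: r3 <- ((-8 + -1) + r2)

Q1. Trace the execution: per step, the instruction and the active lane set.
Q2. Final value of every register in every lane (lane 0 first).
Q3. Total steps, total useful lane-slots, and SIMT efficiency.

step 0: eval (lane != 8)             {0,1,2,3,4,5,6,7,8,9,10,11,12,13,14,15}
step 1: r3 <- lane                   {0,1,2,3,4,5,6,7,9,10,11,12,13,14,15}
step 2: r3 <- ((r3 * -7) - r0)       {0,1,2,3,4,5,6,7,9,10,11,12,13,14,15}
step 3: r2 <- (r0 // 3)              {0,1,2,3,4,5,6,7,9,10,11,12,13,14,15}
step 4: r2 <- min(2, -8)             {8}
step 5: r0 <- r3                     {8}
step 6: r2 <- lane                   {8}
step 7: r0 <- 9                      {0,1,2,3,4,5,6,7,8,9,10,11,12,13,14,15}
step 8: eval (lane != -1)            {0,1,2,3,4,5,6,7,8,9,10,11,12,13,14,15}
step 9: r3 <- (lane % 2)             {0,1,2,3,4,5,6,7,8,9,10,11,12,13,14,15}
step 10: r2 <- max((r2 - 11), (r0 + -9)) {0,1,2,3,4,5,6,7,8,9,10,11,12,13,14,15}
step 11: r3 <- ((-8 + -1) + r2)       {0,1,2,3,4,5,6,7,8,9,10,11,12,13,14,15}

Answer: 12 steps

r3: -9,-9,-9,-9,-9,-9,-9,-9,-9,-9,-9,-9,-9,-9,-9,-9
r0: 9,9,9,9,9,9,9,9,9,9,9,9,9,9,9,9
r2: 0,0,0,0,0,0,0,0,0,0,0,0,0,0,0,0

steps = 12; useful = 144; efficiency = 144/192 = 3/4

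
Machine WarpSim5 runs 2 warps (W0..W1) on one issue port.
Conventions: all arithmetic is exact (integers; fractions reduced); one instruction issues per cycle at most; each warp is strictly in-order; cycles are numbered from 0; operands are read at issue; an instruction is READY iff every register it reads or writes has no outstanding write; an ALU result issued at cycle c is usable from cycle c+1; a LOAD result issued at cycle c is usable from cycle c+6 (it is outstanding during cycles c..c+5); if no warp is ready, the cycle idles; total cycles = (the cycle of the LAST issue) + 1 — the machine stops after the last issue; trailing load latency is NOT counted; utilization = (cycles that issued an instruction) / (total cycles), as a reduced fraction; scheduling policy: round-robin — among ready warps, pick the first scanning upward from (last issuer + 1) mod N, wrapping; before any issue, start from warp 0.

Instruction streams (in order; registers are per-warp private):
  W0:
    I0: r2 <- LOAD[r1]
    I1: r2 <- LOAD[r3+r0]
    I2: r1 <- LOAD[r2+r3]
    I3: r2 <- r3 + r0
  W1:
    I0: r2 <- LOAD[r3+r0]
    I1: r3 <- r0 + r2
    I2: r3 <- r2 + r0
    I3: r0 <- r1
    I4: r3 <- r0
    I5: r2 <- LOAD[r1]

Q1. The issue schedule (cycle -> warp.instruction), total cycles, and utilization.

cycle 0: W0.I0
cycle 1: W1.I0
cycle 2: idle
cycle 3: idle
cycle 4: idle
cycle 5: idle
cycle 6: W0.I1
cycle 7: W1.I1
cycle 8: W1.I2
cycle 9: W1.I3
cycle 10: W1.I4
cycle 11: W1.I5
cycle 12: W0.I2
cycle 13: W0.I3

Answer: 14 cycles, utilization 5/7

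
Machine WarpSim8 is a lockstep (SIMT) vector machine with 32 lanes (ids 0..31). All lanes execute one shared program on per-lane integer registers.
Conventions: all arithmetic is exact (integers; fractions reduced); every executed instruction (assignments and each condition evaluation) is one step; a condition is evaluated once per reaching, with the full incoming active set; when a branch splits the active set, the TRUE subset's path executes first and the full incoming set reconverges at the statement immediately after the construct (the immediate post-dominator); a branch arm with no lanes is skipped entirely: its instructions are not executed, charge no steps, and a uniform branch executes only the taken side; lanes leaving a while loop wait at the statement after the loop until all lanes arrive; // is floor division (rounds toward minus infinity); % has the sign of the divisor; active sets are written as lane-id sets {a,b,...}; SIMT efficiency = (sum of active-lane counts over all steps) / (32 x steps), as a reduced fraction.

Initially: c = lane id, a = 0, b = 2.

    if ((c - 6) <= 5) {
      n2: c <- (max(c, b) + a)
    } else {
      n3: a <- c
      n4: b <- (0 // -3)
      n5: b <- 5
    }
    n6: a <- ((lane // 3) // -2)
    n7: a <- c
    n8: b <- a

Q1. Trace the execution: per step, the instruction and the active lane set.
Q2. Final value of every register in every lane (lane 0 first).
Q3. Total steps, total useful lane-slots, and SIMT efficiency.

step 0: eval ((c - 6) <= 5)          {0,1,2,3,4,5,6,7,8,9,10,11,12,13,14,15,16,17,18,19,20,21,22,23,24,25,26,27,28,29,30,31}
step 1: c <- (max(c, b) + a)         {0,1,2,3,4,5,6,7,8,9,10,11}
step 2: a <- c                       {12,13,14,15,16,17,18,19,20,21,22,23,24,25,26,27,28,29,30,31}
step 3: b <- (0 // -3)               {12,13,14,15,16,17,18,19,20,21,22,23,24,25,26,27,28,29,30,31}
step 4: b <- 5                       {12,13,14,15,16,17,18,19,20,21,22,23,24,25,26,27,28,29,30,31}
step 5: a <- ((lane // 3) // -2)     {0,1,2,3,4,5,6,7,8,9,10,11,12,13,14,15,16,17,18,19,20,21,22,23,24,25,26,27,28,29,30,31}
step 6: a <- c                       {0,1,2,3,4,5,6,7,8,9,10,11,12,13,14,15,16,17,18,19,20,21,22,23,24,25,26,27,28,29,30,31}
step 7: b <- a                       {0,1,2,3,4,5,6,7,8,9,10,11,12,13,14,15,16,17,18,19,20,21,22,23,24,25,26,27,28,29,30,31}

Answer: 8 steps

c: 2,2,2,3,4,5,6,7,8,9,10,11,12,13,14,15,16,17,18,19,20,21,22,23,24,25,26,27,28,29,30,31
a: 2,2,2,3,4,5,6,7,8,9,10,11,12,13,14,15,16,17,18,19,20,21,22,23,24,25,26,27,28,29,30,31
b: 2,2,2,3,4,5,6,7,8,9,10,11,12,13,14,15,16,17,18,19,20,21,22,23,24,25,26,27,28,29,30,31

steps = 8; useful = 200; efficiency = 200/256 = 25/32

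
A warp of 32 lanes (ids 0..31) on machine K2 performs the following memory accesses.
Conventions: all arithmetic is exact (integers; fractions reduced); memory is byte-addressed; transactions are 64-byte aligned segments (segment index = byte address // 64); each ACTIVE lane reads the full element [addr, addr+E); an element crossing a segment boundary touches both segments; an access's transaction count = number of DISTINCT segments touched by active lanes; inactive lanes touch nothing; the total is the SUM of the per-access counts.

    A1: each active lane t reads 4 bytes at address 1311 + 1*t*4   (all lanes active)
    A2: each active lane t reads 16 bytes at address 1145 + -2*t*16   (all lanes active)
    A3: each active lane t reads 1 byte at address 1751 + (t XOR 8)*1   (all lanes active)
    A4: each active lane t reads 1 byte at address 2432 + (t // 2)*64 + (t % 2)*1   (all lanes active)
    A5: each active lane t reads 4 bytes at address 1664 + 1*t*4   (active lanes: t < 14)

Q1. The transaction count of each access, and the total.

A1: 3 transactions
A2: 17 transactions
A3: 1 transaction
A4: 16 transactions
A5: 1 transaction

Answer: 3,17,1,16,1; total 38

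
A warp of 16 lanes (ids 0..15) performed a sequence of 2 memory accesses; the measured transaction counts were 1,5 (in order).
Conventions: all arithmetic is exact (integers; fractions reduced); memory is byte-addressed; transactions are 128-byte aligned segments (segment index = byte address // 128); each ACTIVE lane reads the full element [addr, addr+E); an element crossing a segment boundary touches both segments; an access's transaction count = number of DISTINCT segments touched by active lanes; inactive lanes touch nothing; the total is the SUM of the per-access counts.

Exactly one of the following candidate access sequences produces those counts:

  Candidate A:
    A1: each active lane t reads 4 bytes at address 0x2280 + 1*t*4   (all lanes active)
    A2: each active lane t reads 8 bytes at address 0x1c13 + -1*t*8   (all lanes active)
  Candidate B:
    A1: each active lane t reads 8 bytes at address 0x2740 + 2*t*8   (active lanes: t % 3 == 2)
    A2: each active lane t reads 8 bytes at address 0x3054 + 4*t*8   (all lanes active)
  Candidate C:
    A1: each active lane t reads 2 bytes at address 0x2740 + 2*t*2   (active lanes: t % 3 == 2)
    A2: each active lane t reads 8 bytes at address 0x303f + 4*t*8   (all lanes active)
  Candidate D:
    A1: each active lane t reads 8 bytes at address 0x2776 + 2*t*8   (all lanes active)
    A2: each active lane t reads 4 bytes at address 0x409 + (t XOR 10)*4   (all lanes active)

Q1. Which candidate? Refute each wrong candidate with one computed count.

A: A2 gives 2 transactions, not 5
B: A1 gives 3 transactions, not 1
D: A1 gives 3 transactions, not 1
C: all counts match (1,5)

Answer: C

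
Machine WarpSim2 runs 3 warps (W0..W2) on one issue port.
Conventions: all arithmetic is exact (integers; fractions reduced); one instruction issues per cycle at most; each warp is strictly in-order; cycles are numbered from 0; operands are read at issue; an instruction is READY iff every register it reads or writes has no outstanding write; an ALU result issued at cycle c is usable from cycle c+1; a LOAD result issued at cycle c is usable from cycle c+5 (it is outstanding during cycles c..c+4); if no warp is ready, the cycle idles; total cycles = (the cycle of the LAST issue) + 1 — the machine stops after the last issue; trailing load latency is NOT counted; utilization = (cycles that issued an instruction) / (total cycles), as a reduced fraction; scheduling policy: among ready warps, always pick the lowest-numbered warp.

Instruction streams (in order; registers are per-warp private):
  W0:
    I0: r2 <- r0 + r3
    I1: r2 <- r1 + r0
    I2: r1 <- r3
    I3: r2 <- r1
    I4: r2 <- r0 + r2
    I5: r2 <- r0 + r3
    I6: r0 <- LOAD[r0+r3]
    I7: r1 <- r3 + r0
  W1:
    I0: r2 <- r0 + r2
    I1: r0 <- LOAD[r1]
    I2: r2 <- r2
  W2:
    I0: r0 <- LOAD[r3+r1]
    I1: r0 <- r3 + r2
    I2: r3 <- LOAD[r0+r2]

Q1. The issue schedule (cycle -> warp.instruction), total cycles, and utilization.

cycle 0: W0.I0
cycle 1: W0.I1
cycle 2: W0.I2
cycle 3: W0.I3
cycle 4: W0.I4
cycle 5: W0.I5
cycle 6: W0.I6
cycle 7: W1.I0
cycle 8: W1.I1
cycle 9: W1.I2
cycle 10: W2.I0
cycle 11: W0.I7
cycle 12: idle
cycle 13: idle
cycle 14: idle
cycle 15: W2.I1
cycle 16: W2.I2

Answer: 17 cycles, utilization 14/17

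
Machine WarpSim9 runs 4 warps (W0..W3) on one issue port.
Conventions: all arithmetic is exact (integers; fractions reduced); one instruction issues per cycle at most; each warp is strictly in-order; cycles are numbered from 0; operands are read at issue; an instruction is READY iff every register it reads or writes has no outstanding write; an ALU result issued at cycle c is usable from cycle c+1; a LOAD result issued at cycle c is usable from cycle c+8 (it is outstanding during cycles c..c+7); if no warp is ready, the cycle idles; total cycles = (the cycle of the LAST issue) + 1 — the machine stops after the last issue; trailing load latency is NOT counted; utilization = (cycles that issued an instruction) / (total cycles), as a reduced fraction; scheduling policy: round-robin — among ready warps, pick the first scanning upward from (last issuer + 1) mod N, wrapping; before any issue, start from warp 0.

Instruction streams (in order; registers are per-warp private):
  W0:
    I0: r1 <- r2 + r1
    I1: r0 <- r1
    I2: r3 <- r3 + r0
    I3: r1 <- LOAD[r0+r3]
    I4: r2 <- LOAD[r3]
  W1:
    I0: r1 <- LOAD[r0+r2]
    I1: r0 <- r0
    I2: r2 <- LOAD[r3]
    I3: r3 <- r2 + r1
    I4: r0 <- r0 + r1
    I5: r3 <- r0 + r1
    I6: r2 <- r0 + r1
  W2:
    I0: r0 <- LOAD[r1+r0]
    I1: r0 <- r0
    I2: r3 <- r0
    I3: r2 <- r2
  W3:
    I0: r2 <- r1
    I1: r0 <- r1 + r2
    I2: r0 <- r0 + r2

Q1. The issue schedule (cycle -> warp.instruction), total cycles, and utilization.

cycle 0: W0.I0
cycle 1: W1.I0
cycle 2: W2.I0
cycle 3: W3.I0
cycle 4: W0.I1
cycle 5: W1.I1
cycle 6: W3.I1
cycle 7: W0.I2
cycle 8: W1.I2
cycle 9: W3.I2
cycle 10: W0.I3
cycle 11: W2.I1
cycle 12: W0.I4
cycle 13: W2.I2
cycle 14: W2.I3
cycle 15: idle
cycle 16: W1.I3
cycle 17: W1.I4
cycle 18: W1.I5
cycle 19: W1.I6

Answer: 20 cycles, utilization 19/20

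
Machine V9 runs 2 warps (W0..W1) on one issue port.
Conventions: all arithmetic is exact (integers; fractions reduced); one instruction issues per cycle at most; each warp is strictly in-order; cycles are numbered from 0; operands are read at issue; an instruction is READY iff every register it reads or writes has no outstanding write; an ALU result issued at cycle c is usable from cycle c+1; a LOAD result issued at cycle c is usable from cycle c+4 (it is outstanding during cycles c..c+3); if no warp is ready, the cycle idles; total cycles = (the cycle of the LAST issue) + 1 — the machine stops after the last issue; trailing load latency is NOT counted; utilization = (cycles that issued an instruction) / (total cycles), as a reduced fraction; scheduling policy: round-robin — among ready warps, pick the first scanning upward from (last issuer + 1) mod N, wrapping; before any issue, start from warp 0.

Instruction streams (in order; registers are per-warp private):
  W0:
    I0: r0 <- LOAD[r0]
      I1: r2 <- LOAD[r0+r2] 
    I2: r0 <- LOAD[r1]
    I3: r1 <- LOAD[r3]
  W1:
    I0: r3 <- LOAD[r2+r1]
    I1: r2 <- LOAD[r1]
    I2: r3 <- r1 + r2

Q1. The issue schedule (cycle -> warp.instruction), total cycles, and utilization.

cycle 0: W0.I0
cycle 1: W1.I0
cycle 2: W1.I1
cycle 3: idle
cycle 4: W0.I1
cycle 5: W0.I2
cycle 6: W1.I2
cycle 7: W0.I3

Answer: 8 cycles, utilization 7/8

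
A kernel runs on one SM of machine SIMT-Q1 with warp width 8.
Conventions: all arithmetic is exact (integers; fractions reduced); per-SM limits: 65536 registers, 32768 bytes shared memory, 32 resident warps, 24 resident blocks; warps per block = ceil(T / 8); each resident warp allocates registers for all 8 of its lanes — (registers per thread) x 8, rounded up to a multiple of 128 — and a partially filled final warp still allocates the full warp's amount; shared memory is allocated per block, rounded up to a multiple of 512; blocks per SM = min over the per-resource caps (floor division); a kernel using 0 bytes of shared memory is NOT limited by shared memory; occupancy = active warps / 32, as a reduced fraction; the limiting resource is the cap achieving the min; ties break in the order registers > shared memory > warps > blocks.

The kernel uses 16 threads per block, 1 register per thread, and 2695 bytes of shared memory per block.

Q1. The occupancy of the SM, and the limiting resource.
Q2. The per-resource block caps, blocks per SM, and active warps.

Answer: occupancy 5/8, limited by shared memory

registers: 256 blocks
shared memory: 10 blocks
warps: 16 blocks
blocks: 24 blocks

Answer: 10 blocks, 20 active warps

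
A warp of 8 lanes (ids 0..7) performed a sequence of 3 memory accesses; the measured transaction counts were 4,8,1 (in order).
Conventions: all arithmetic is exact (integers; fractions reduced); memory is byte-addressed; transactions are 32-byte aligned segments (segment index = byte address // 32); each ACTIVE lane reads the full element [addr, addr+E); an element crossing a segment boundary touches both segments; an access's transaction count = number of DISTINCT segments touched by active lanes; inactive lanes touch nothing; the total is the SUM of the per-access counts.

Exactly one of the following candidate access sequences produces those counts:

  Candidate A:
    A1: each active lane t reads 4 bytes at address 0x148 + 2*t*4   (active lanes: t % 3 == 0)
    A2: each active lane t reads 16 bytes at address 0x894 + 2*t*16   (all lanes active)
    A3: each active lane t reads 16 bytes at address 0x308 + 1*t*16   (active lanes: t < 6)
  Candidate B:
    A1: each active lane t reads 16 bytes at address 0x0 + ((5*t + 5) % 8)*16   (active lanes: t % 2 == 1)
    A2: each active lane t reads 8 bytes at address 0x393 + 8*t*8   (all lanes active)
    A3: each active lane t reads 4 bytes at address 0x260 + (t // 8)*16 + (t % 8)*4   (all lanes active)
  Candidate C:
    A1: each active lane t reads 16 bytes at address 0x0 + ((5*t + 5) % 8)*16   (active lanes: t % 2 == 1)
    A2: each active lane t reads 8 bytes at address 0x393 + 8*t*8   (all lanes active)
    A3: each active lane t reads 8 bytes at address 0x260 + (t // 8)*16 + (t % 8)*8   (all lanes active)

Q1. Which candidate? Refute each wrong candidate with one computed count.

A: A1 gives 2 transactions, not 4
C: A3 gives 2 transactions, not 1
B: all counts match (4,8,1)

Answer: B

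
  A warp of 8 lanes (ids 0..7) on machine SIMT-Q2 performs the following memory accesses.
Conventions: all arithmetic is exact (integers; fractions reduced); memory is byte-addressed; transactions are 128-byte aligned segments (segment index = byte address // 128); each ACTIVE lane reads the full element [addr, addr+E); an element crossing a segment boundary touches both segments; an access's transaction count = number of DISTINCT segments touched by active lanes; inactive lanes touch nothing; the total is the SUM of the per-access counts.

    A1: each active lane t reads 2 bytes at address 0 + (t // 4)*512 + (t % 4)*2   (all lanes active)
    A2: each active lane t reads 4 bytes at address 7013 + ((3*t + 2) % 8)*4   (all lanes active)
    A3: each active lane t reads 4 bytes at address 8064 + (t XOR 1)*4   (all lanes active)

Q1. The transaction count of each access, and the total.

A1: 2 transactions
A2: 2 transactions
A3: 1 transaction

Answer: 2,2,1; total 5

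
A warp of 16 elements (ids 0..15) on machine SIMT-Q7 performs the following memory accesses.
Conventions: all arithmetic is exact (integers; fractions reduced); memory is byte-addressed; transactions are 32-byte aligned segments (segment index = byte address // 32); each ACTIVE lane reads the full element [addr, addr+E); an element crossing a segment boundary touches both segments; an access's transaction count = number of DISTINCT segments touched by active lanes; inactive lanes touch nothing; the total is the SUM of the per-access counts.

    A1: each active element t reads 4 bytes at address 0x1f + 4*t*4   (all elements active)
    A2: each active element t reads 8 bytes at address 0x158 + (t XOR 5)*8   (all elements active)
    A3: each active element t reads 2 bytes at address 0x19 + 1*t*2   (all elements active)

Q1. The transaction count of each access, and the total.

A1: 9 transactions
A2: 5 transactions
A3: 2 transactions

Answer: 9,5,2; total 16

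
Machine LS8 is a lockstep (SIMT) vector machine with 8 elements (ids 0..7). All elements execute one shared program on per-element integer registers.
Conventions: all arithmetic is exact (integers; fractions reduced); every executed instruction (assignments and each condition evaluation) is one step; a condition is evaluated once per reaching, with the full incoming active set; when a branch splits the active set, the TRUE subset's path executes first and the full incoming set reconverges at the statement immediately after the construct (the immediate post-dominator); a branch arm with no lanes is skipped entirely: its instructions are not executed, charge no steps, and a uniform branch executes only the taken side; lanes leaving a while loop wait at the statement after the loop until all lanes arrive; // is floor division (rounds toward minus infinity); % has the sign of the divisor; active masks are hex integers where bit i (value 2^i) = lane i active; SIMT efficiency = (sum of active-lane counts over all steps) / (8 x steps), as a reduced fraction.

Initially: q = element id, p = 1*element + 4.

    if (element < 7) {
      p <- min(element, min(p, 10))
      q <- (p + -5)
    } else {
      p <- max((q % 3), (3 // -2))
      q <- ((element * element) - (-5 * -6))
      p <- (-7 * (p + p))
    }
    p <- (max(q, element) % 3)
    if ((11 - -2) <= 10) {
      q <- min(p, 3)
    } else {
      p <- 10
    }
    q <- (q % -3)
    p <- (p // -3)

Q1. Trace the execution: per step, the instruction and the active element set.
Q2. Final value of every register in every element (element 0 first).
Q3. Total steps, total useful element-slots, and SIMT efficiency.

step 0: eval (element < 7)           0xff
step 1: p <- min(element, min(p, 10)) 0x7f
step 2: q <- (p + -5)                0x7f
step 3: p <- max((q % 3), (3 // -2)) 0x80
step 4: q <- ((element * element) - (-5 * -6)) 0x80
step 5: p <- (-7 * (p + p))          0x80
step 6: p <- (max(q, element) % 3)   0xff
step 7: eval ((11 - -2) <= 10)       0xff
step 8: p <- 10                      0xff
step 9: q <- (q % -3)                0xff
step 10: p <- (p // -3)               0xff

Answer: 11 steps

q: -2,-1,0,-2,-1,0,-2,-2
p: -4,-4,-4,-4,-4,-4,-4,-4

steps = 11; useful = 65; efficiency = 65/88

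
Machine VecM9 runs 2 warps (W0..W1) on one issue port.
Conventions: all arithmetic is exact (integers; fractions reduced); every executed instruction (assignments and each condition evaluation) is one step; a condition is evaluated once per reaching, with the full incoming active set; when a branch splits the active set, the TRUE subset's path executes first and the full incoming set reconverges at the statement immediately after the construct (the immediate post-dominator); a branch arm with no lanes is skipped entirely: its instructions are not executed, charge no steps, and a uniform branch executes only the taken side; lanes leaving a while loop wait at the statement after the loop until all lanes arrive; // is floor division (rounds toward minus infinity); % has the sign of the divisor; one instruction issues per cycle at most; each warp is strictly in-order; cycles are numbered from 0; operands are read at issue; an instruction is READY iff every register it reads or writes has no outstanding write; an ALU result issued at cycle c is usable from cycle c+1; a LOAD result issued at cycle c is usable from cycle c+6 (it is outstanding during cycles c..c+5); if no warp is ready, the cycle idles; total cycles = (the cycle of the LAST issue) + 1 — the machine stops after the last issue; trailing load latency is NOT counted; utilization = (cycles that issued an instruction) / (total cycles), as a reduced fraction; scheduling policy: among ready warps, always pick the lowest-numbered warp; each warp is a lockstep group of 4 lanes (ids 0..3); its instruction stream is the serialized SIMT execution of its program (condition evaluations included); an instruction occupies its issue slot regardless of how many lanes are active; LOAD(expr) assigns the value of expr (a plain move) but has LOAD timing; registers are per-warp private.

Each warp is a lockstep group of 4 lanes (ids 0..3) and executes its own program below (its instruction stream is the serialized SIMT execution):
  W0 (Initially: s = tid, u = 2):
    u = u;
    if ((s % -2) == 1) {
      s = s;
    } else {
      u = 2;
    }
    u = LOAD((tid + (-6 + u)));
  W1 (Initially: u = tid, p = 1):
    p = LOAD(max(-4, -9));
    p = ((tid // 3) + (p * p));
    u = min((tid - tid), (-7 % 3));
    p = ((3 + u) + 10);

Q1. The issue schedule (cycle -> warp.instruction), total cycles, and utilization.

cycle 0: W0.I0
cycle 1: W0.I1
cycle 2: W0.I2
cycle 3: W0.I3
cycle 4: W1.I0
cycle 5: idle
cycle 6: idle
cycle 7: idle
cycle 8: idle
cycle 9: idle
cycle 10: W1.I1
cycle 11: W1.I2
cycle 12: W1.I3

Answer: 13 cycles, utilization 8/13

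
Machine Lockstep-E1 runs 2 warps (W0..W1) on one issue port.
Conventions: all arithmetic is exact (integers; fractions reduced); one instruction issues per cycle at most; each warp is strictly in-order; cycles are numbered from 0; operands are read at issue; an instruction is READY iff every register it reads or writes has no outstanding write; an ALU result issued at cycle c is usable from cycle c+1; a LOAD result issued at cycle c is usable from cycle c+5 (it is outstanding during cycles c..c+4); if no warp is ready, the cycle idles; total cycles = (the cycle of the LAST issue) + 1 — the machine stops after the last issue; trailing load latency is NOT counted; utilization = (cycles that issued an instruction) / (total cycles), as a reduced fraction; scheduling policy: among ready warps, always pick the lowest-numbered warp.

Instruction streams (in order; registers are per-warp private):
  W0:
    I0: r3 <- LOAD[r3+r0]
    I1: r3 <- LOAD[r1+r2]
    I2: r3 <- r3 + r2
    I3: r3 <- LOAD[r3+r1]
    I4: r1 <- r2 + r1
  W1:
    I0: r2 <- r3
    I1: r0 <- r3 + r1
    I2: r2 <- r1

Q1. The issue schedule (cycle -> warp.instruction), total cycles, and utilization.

cycle 0: W0.I0
cycle 1: W1.I0
cycle 2: W1.I1
cycle 3: W1.I2
cycle 4: idle
cycle 5: W0.I1
cycle 6: idle
cycle 7: idle
cycle 8: idle
cycle 9: idle
cycle 10: W0.I2
cycle 11: W0.I3
cycle 12: W0.I4

Answer: 13 cycles, utilization 8/13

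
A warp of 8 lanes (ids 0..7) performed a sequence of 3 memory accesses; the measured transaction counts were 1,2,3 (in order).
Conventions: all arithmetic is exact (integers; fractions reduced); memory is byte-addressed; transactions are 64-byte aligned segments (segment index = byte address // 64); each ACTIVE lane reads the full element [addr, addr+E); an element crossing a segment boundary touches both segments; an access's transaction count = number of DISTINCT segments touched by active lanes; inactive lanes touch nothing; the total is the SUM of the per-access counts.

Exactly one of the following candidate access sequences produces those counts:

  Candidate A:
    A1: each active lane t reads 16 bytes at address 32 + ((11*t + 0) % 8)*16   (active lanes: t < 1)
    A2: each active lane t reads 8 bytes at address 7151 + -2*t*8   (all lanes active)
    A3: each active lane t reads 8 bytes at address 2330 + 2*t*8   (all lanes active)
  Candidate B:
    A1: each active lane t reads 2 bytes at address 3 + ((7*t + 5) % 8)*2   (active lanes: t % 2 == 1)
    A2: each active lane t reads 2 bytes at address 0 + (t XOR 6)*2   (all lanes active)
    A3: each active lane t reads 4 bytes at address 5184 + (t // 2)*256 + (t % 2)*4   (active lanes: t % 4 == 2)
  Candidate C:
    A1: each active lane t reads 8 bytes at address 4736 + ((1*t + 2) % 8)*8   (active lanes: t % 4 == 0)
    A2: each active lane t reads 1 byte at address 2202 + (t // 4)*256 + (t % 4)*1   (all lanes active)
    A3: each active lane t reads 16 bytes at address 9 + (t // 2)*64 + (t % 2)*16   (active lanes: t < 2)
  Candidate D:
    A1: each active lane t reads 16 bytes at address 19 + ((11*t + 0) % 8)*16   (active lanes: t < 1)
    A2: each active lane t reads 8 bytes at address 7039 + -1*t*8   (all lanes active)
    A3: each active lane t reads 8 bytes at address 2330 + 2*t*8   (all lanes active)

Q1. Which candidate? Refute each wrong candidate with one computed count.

A: A2 gives 3 transactions, not 2
B: A2 gives 1 transaction, not 2
C: A3 gives 1 transaction, not 3
D: all counts match (1,2,3)

Answer: D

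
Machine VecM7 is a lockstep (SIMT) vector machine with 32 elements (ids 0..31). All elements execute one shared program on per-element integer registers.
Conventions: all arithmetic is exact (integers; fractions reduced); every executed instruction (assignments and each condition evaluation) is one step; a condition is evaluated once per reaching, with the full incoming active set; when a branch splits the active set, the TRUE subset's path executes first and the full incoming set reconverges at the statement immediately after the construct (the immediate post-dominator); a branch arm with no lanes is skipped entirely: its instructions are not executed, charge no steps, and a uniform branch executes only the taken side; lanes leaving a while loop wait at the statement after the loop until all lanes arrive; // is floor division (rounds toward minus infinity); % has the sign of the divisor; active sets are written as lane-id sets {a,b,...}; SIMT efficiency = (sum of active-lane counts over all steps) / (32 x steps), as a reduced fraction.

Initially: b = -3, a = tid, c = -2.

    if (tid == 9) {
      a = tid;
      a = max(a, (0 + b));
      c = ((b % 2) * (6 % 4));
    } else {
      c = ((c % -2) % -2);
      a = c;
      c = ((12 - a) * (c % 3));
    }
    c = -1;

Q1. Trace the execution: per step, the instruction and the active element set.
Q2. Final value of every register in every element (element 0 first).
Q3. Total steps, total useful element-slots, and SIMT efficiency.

step 0: eval (tid == 9)              {0,1,2,3,4,5,6,7,8,9,10,11,12,13,14,15,16,17,18,19,20,21,22,23,24,25,26,27,28,29,30,31}
step 1: a <- tid                     {9}
step 2: a <- max(a, (0 + b))         {9}
step 3: c <- ((b % 2) * (6 % 4))     {9}
step 4: c <- ((c % -2) % -2)         {0,1,2,3,4,5,6,7,8,10,11,12,13,14,15,16,17,18,19,20,21,22,23,24,25,26,27,28,29,30,31}
step 5: a <- c                       {0,1,2,3,4,5,6,7,8,10,11,12,13,14,15,16,17,18,19,20,21,22,23,24,25,26,27,28,29,30,31}
step 6: c <- ((12 - a) * (c % 3))    {0,1,2,3,4,5,6,7,8,10,11,12,13,14,15,16,17,18,19,20,21,22,23,24,25,26,27,28,29,30,31}
step 7: c <- -1                      {0,1,2,3,4,5,6,7,8,9,10,11,12,13,14,15,16,17,18,19,20,21,22,23,24,25,26,27,28,29,30,31}

Answer: 8 steps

b: -3,-3,-3,-3,-3,-3,-3,-3,-3,-3,-3,-3,-3,-3,-3,-3,-3,-3,-3,-3,-3,-3,-3,-3,-3,-3,-3,-3,-3,-3,-3,-3
a: 0,0,0,0,0,0,0,0,0,9,0,0,0,0,0,0,0,0,0,0,0,0,0,0,0,0,0,0,0,0,0,0
c: -1,-1,-1,-1,-1,-1,-1,-1,-1,-1,-1,-1,-1,-1,-1,-1,-1,-1,-1,-1,-1,-1,-1,-1,-1,-1,-1,-1,-1,-1,-1,-1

steps = 8; useful = 160; efficiency = 160/256 = 5/8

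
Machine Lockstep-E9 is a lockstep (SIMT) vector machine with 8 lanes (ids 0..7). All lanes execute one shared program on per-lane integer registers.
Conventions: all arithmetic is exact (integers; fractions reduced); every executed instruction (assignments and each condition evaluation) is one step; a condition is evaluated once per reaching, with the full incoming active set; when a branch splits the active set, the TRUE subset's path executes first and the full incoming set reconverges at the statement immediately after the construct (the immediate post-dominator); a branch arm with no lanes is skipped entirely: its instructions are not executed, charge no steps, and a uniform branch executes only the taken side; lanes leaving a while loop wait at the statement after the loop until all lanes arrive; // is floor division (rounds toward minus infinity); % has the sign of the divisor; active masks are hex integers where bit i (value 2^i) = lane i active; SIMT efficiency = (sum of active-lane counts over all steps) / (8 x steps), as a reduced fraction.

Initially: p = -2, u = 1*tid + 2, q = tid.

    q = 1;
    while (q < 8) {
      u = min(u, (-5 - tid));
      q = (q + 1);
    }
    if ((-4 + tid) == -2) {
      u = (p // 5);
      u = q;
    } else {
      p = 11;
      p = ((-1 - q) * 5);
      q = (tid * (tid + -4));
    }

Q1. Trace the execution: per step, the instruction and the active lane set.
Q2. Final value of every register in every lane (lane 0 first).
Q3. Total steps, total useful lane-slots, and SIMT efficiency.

step 0: q <- 1                       0xff
step 1: eval (q < 8)                 0xff
step 2: u <- min(u, (-5 - tid))      0xff
step 3: q <- (q + 1)                 0xff
step 4: eval (q < 8)                 0xff
step 5: u <- min(u, (-5 - tid))      0xff
step 6: q <- (q + 1)                 0xff
step 7: eval (q < 8)                 0xff
step 8: u <- min(u, (-5 - tid))      0xff
step 9: q <- (q + 1)                 0xff
step 10: eval (q < 8)                 0xff
step 11: u <- min(u, (-5 - tid))      0xff
step 12: q <- (q + 1)                 0xff
step 13: eval (q < 8)                 0xff
step 14: u <- min(u, (-5 - tid))      0xff
step 15: q <- (q + 1)                 0xff
step 16: eval (q < 8)                 0xff
step 17: u <- min(u, (-5 - tid))      0xff
step 18: q <- (q + 1)                 0xff
step 19: eval (q < 8)                 0xff
step 20: u <- min(u, (-5 - tid))      0xff
step 21: q <- (q + 1)                 0xff
step 22: eval (q < 8)                 0xff
step 23: eval ((-4 + tid) == -2)      0xff
step 24: u <- (p // 5)                0x04
step 25: u <- q                       0x04
step 26: p <- 11                      0xfb
step 27: p <- ((-1 - q) * 5)          0xfb
step 28: q <- (tid * (tid + -4))      0xfb

Answer: 29 steps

p: -45,-45,-2,-45,-45,-45,-45,-45
u: -5,-6,8,-8,-9,-10,-11,-12
q: 0,-3,8,-3,0,5,12,21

steps = 29; useful = 215; efficiency = 215/232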